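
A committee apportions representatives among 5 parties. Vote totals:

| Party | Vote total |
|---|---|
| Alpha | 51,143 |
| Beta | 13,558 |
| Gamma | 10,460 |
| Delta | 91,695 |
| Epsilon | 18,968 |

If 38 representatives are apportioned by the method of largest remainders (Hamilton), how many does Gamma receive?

Total 185824; standard divisor 185824/38 ≈ 4890.105.
Standard quotas: Alpha 10.4585, Beta 2.7725, Gamma 2.1390, Delta 18.7511, Epsilon 3.8789.
Lower quotas: Alpha 10, Beta 2, Gamma 2, Delta 18, Epsilon 3 (sum 35, leaving 3 seats).
Remainders in descending order: Epsilon 0.8789, Beta 0.7725, Delta 0.7511, Alpha 0.4585, Gamma 0.1390.
Largest remainders: Epsilon, Beta, Delta receive the extra seats.
Gamma receives 2.

2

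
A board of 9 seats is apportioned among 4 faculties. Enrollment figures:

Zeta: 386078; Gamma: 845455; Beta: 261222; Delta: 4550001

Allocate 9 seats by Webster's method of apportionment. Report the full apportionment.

Standard divisor 6042756/9 ≈ 671417.333; standard quotas: Zeta 0.575, Gamma 1.259, Beta 0.389, Delta 6.777.
Rounding to the nearest integer gives Zeta 1, Gamma 1, Beta 0, Delta 7 — total 9, matching the house size, so no adjustment is needed.

Zeta 1, Gamma 1, Beta 0, Delta 7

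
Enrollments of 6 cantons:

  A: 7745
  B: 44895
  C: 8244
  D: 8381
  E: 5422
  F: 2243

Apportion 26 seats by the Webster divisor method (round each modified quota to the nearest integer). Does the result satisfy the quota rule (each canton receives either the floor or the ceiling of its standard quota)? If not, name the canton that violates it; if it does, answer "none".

Standard quotas: A 2.618, B 15.173, C 2.786, D 2.833, E 1.832, F 0.758.
Webster allocation: A 3, B 14, C 3, D 3, E 2, F 1.
B has quota 15.173 (lower 15, upper 16) but receives 14 — outside the quota interval.

B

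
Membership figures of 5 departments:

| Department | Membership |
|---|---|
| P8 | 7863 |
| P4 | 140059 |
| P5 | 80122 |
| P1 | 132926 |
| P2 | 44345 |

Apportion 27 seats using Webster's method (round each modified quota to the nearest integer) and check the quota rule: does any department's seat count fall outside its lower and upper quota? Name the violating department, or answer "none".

Standard quotas: P8 0.524, P4 9.330, P5 5.337, P1 8.855, P2 2.954.
Webster allocation: P8 1, P4 9, P5 5, P1 9, P2 3.
Every allocation lies between the lower and upper quota.

none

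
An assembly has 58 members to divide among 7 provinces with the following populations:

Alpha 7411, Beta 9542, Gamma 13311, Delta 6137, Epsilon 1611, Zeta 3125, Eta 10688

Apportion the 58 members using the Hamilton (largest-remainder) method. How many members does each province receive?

The standard divisor is 51825/58 ≈ 893.534.
Standard quotas: Alpha 8.2940, Beta 10.6789, Gamma 14.8970, Delta 6.8682, Epsilon 1.8030, Zeta 3.4973, Eta 11.9615.
Lower quotas: Alpha 8, Beta 10, Gamma 14, Delta 6, Epsilon 1, Zeta 3, Eta 11 (sum 53, leaving 5 seats).
Remainders in descending order: Eta 0.9615, Gamma 0.8970, Delta 0.8682, Epsilon 0.8030, Beta 0.6789, Zeta 0.4973, Alpha 0.2940.
The surplus seats go to Eta, Gamma, Delta, Epsilon, Beta.

Alpha=8, Beta=11, Gamma=15, Delta=7, Epsilon=2, Zeta=3, Eta=12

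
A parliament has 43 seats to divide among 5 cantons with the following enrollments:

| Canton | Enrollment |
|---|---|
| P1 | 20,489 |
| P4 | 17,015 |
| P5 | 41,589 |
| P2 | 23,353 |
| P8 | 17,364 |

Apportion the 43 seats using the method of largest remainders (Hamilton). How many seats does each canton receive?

Total 119810; standard divisor 119810/43 ≈ 2786.279.
Standard quotas: P1 7.3535, P4 6.1067, P5 14.9264, P2 8.3814, P8 6.2320.
Lower quotas: P1 7, P4 6, P5 14, P2 8, P8 6 (sum 41, leaving 2 seats).
Remainders in descending order: P5 0.9264, P2 0.3814, P1 0.3535, P8 0.2320, P4 0.1067.
The surplus seats go to P5, P2.

P1=7, P4=6, P5=15, P2=9, P8=6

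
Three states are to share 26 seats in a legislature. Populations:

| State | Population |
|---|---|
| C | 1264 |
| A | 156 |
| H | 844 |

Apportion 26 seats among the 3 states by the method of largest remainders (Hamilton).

C=14, A=2, H=10

The standard divisor is 2264/26 ≈ 87.077.
Standard quotas: C 14.516, A 1.792, H 9.693.
Lower quotas: C 14, A 1, H 9 (sum 24, leaving 2 seats).
Remainders in descending order: A 0.792, H 0.693, C 0.516.
Largest remainders: A, H receive the extra seats.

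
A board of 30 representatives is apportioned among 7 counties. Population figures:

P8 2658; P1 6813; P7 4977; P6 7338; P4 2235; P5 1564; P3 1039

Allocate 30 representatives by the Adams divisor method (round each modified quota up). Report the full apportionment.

P8 3, P1 7, P7 5, P6 8, P4 3, P5 2, P3 2

Standard divisor 26624/30 ≈ 887.467; standard quotas: P8 2.995, P1 7.677, P7 5.608, P6 8.268, P4 2.518, P5 1.762, P3 1.171.
Rounding up gives 3, 8, 6, 9, 3, 2, 2 = 33 seats, so the divisor must be adjusted.
With modified divisor 1000: modified quotas P8 2.658, P1 6.813, P7 4.977, P6 7.338, P4 2.235, P5 1.564, P3 1.039.
Rounding up: P8 3, P1 7, P7 5, P6 8, P4 3, P5 2, P3 2 (total 30).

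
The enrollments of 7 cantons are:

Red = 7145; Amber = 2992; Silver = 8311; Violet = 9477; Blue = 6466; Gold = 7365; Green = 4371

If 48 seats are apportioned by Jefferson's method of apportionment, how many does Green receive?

Standard divisor 46127/48 ≈ 960.979; standard quotas: Red 7.435, Amber 3.113, Silver 8.648, Violet 9.862, Blue 6.729, Gold 7.664, Green 4.548.
Rounding down gives 7, 3, 8, 9, 6, 7, 4 = 44 seats, so the divisor must be adjusted.
With modified divisor 900: modified quotas Red 7.939, Amber 3.324, Silver 9.234, Violet 10.530, Blue 7.184, Gold 8.183, Green 4.857.
Rounding down: Red 7, Amber 3, Silver 9, Violet 10, Blue 7, Gold 8, Green 4 (total 48).
Green receives 4.

4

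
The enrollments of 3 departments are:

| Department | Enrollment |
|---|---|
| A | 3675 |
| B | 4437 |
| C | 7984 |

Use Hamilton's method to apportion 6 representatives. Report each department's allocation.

A: 1, B: 2, C: 3

The standard divisor is 16096/6 ≈ 2682.667.
Standard quotas: A 1.3699, B 1.6540, C 2.9761.
Lower quotas: A 1, B 1, C 2 (sum 4, leaving 2 seats).
Remainders in descending order: C 0.9761, B 0.6540, A 0.3699.
The surplus seats go to C, B.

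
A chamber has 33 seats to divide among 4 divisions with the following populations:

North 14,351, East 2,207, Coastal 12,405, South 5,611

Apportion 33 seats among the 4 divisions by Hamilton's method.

Standard divisor: 34574 ÷ 33 ≈ 1047.697.
Standard quotas: North 13.6977, East 2.1065, Coastal 11.8403, South 5.3556.
Lower quotas: North 13, East 2, Coastal 11, South 5 (sum 31, leaving 2 seats).
Remainders in descending order: Coastal 0.8403, North 0.6977, South 0.3556, East 0.1065.
The surplus seats go to Coastal, North.

North=14; East=2; Coastal=12; South=5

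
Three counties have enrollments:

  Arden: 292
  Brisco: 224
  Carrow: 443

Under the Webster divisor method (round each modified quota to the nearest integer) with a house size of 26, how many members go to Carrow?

12

Standard divisor 959/26 ≈ 36.885; standard quotas: Arden 7.917, Brisco 6.073, Carrow 12.010.
Rounding to the nearest integer gives Arden 8, Brisco 6, Carrow 12 — total 26, matching the house size, so no adjustment is needed.
Carrow receives 12.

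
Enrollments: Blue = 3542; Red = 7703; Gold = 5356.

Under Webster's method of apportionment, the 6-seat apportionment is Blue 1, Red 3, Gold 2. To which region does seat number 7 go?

Priority for the next seat is population ÷ (current seats + 0.5).
Priorities: Blue 2361.333, Red 2200.857, Gold 2142.400.
Highest priority: Blue.

Blue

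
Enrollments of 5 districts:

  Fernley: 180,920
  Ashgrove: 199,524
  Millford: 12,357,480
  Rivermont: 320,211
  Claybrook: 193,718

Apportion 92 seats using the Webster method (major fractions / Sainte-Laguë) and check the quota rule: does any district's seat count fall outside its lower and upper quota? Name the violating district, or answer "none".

Millford

Standard quotas: Fernley 1.256, Ashgrove 1.385, Millford 85.791, Rivermont 2.223, Claybrook 1.345.
Webster allocation: Fernley 1, Ashgrove 1, Millford 87, Rivermont 2, Claybrook 1.
Millford has quota 85.791 (lower 85, upper 86) but receives 87 — outside the quota interval.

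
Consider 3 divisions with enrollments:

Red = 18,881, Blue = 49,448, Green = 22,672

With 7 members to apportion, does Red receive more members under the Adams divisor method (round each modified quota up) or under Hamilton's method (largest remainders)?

Adams: Red 2, Blue 3, Green 2.
Hamilton: Red 1, Blue 4, Green 2.
Red gets 2 under Adams and 1 under Hamilton.

Adams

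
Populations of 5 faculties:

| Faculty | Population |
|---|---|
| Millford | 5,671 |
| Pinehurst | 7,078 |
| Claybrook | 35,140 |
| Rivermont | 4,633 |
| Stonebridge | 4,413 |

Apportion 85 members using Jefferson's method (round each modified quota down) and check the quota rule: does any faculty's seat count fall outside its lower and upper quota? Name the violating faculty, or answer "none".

Standard quotas: Millford 8.466, Pinehurst 10.567, Claybrook 52.462, Rivermont 6.917, Stonebridge 6.588.
Jefferson allocation: Millford 8, Pinehurst 10, Claybrook 54, Rivermont 7, Stonebridge 6.
Claybrook has quota 52.462 (lower 52, upper 53) but receives 54 — outside the quota interval.

Claybrook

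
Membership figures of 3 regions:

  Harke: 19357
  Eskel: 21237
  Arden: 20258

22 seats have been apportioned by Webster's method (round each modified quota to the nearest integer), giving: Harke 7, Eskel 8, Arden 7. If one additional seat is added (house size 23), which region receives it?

Arden

Priority for the next seat is population ÷ (current seats + 0.5).
Priorities: Harke 2580.933, Eskel 2498.471, Arden 2701.067.
Highest priority: Arden.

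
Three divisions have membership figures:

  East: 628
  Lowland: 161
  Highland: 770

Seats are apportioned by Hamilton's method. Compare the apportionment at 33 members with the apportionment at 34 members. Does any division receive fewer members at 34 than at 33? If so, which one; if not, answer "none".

Lowland

At 33 seats: East 13, Lowland 4, Highland 16.
At 34 seats: East 14, Lowland 3, Highland 17.
Lowland drops from 4 to 3.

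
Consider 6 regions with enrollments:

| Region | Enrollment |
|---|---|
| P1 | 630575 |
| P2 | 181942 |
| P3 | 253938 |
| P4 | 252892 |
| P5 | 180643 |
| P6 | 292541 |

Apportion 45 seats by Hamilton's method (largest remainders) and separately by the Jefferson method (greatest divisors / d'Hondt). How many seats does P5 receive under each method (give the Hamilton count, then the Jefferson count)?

Hamilton: P1 16, P2 5, P3 6, P4 6, P5 5, P6 7.
Jefferson: P1 17, P2 4, P3 6, P4 6, P5 4, P6 8.
P5 gets 5 under Hamilton and 4 under Jefferson.

5 and 4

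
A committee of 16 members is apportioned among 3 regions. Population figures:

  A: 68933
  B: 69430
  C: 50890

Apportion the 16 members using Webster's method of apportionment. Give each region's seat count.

Standard divisor 189253/16 ≈ 11828.312; standard quotas: A 5.828, B 5.870, C 4.302.
Rounding to the nearest integer gives A 6, B 6, C 4 — total 16, matching the house size, so no adjustment is needed.

A 6, B 6, C 4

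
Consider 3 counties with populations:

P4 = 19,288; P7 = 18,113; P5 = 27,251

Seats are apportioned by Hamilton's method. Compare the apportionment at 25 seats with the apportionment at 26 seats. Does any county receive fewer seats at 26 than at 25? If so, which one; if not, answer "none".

At 25 seats: P4 7, P7 7, P5 11.
At 26 seats: P4 8, P7 7, P5 11.
No county's allocation decreased.

none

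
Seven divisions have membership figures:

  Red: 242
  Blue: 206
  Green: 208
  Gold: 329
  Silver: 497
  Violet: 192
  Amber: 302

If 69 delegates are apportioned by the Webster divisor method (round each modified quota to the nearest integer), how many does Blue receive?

7

Standard divisor 1976/69 ≈ 28.638; standard quotas: Red 8.450, Blue 7.193, Green 7.263, Gold 11.488, Silver 17.355, Violet 6.704, Amber 10.546.
Rounding to the nearest integer gives 8, 7, 7, 11, 17, 7, 11 = 68 seats, so the divisor must be adjusted.
With modified divisor 28.54: modified quotas Red 8.479, Blue 7.218, Green 7.288, Gold 11.528, Silver 17.414, Violet 6.727, Amber 10.582.
Rounding to the nearest integer: Red 8, Blue 7, Green 7, Gold 12, Silver 17, Violet 7, Amber 11 (total 69).
Blue receives 7.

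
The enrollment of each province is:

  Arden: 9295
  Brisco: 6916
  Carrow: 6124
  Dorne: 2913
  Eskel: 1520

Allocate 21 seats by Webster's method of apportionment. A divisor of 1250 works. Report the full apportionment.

With modified divisor 1250: modified quotas Arden 7.436, Brisco 5.533, Carrow 4.899, Dorne 2.330, Eskel 1.216.
Rounding to the nearest integer: Arden 7, Brisco 6, Carrow 5, Dorne 2, Eskel 1 (total 21).

Arden 7, Brisco 6, Carrow 5, Dorne 2, Eskel 1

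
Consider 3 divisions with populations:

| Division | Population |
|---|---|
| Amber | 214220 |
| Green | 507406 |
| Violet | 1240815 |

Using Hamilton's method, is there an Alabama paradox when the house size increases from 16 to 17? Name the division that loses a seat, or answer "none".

none

At 16 seats: Amber 2, Green 4, Violet 10.
At 17 seats: Amber 2, Green 4, Violet 11.
No division's allocation decreased.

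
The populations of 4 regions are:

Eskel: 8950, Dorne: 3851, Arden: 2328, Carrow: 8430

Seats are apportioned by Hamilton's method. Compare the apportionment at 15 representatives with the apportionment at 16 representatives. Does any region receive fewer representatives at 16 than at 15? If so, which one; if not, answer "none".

Arden

At 15 seats: Eskel 6, Dorne 2, Arden 2, Carrow 5.
At 16 seats: Eskel 6, Dorne 3, Arden 1, Carrow 6.
Arden drops from 2 to 1.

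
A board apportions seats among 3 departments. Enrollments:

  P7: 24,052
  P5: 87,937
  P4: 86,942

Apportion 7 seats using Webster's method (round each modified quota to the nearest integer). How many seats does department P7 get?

1

Standard divisor 198931/7 ≈ 28418.714; standard quotas: P7 0.846, P5 3.094, P4 3.059.
Rounding to the nearest integer gives P7 1, P5 3, P4 3 — total 7, matching the house size, so no adjustment is needed.
P7 receives 1.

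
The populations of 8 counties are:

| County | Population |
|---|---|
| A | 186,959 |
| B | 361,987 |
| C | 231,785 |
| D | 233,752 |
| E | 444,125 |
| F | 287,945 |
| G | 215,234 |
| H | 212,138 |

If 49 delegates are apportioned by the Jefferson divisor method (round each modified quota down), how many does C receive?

5

Standard divisor 2173925/49 ≈ 44365.816; standard quotas: A 4.214, B 8.159, C 5.224, D 5.269, E 10.011, F 6.490, G 4.851, H 4.782.
Rounding down gives 4, 8, 5, 5, 10, 6, 4, 4 = 46 seats, so the divisor must be adjusted.
With modified divisor 40800: modified quotas A 4.582, B 8.872, C 5.681, D 5.729, E 10.885, F 7.057, G 5.275, H 5.199.
Rounding down: A 4, B 8, C 5, D 5, E 10, F 7, G 5, H 5 (total 49).
C receives 5.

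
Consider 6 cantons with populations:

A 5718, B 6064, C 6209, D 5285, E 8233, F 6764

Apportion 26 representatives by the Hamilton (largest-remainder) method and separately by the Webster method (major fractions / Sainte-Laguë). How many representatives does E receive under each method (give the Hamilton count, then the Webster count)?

Hamilton: A 4, B 4, C 4, D 3, E 6, F 5.
Webster: A 4, B 4, C 4, D 4, E 5, F 5.
E gets 6 under Hamilton and 5 under Webster.

6 and 5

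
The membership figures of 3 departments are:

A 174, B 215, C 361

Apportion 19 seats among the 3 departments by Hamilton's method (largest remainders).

A: 4, B: 6, C: 9

The standard divisor is 750/19 ≈ 39.474.
Standard quotas: A 4.408, B 5.447, C 9.145.
Lower quotas: A 4, B 5, C 9 (sum 18, leaving 1 seat).
Remainders in descending order: B 0.447, A 0.408, C 0.145.
Largest remainder: B receives the extra seat.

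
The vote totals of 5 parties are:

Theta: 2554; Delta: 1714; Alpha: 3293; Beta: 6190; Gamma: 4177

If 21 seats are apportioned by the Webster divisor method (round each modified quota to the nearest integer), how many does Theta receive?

3

Standard divisor 17928/21 ≈ 853.714; standard quotas: Theta 2.992, Delta 2.008, Alpha 3.857, Beta 7.251, Gamma 4.893.
Rounding to the nearest integer gives Theta 3, Delta 2, Alpha 4, Beta 7, Gamma 5 — total 21, matching the house size, so no adjustment is needed.
Theta receives 3.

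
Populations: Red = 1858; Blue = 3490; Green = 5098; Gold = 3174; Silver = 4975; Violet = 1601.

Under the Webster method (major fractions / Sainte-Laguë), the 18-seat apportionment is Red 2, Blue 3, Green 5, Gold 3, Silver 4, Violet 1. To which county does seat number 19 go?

Priority for the next seat is population ÷ (current seats + 0.5).
Priorities: Red 743.200, Blue 997.143, Green 926.909, Gold 906.857, Silver 1105.556, Violet 1067.333.
Highest priority: Silver.

Silver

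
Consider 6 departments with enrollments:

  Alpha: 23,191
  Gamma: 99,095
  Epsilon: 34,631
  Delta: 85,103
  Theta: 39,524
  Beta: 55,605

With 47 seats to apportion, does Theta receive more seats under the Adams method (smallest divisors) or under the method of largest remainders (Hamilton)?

Adams: Alpha 3, Gamma 13, Epsilon 5, Delta 12, Theta 6, Beta 8.
Hamilton: Alpha 3, Gamma 14, Epsilon 5, Delta 12, Theta 5, Beta 8.
Theta gets 6 under Adams and 5 under Hamilton.

Adams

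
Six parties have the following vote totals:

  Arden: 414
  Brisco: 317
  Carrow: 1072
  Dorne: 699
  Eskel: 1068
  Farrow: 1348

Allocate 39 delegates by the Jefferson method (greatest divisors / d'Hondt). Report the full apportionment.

Standard divisor 4918/39 ≈ 126.103; standard quotas: Arden 3.283, Brisco 2.514, Carrow 8.501, Dorne 5.543, Eskel 8.469, Farrow 10.690.
Rounding down gives 3, 2, 8, 5, 8, 10 = 36 seats, so the divisor must be adjusted.
With modified divisor 118: modified quotas Arden 3.508, Brisco 2.686, Carrow 9.085, Dorne 5.924, Eskel 9.051, Farrow 11.424.
Rounding down: Arden 3, Brisco 2, Carrow 9, Dorne 5, Eskel 9, Farrow 11 (total 39).

Arden=3; Brisco=2; Carrow=9; Dorne=5; Eskel=9; Farrow=11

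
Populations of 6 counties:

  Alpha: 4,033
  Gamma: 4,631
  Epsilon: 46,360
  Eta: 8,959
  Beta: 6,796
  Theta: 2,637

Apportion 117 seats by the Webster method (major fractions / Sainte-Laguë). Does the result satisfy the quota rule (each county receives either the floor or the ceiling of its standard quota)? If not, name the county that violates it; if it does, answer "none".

Epsilon

Standard quotas: Alpha 6.427, Gamma 7.380, Epsilon 73.882, Eta 14.278, Beta 10.831, Theta 4.202.
Webster allocation: Alpha 6, Gamma 7, Epsilon 75, Eta 14, Beta 11, Theta 4.
Epsilon has quota 73.882 (lower 73, upper 74) but receives 75 — outside the quota interval.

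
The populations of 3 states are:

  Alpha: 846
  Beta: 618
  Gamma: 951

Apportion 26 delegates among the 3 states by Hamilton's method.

Total 2415; standard divisor 2415/26 ≈ 92.885.
Standard quotas: Alpha 9.108, Beta 6.653, Gamma 10.239.
Lower quotas: Alpha 9, Beta 6, Gamma 10 (sum 25, leaving 1 seat).
Remainders in descending order: Beta 0.653, Gamma 0.239, Alpha 0.108.
The surplus seat goes to Beta.

Alpha 9, Beta 7, Gamma 10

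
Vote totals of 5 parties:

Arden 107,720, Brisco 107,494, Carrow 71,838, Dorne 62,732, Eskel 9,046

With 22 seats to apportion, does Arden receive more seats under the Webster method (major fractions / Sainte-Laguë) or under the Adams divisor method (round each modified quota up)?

Webster

Webster: Arden 7, Brisco 6, Carrow 4, Dorne 4, Eskel 1.
Adams: Arden 6, Brisco 6, Carrow 5, Dorne 4, Eskel 1.
Arden gets 7 under Webster and 6 under Adams.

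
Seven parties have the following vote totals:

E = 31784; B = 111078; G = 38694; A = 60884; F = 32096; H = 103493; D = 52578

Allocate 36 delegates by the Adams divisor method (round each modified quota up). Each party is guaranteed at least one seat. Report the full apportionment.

Standard divisor 430607/36 ≈ 11961.306; standard quotas: E 2.657, B 9.286, G 3.235, A 5.090, F 2.683, H 8.652, D 4.396.
Rounding up gives 3, 10, 4, 6, 3, 9, 5 = 40 seats, so the divisor must be adjusted.
With modified divisor 13000: modified quotas E 2.445, B 8.544, G 2.976, A 4.683, F 2.469, H 7.961, D 4.044.
Rounding up: E 3, B 9, G 3, A 5, F 3, H 8, D 5 (total 36).

E 3; B 9; G 3; A 5; F 3; H 8; D 5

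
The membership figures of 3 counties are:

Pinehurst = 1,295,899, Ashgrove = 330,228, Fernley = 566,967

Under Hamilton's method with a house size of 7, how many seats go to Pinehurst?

The standard divisor is 2193094/7 ≈ 313299.143.
Standard quotas: Pinehurst 4.1363, Ashgrove 1.0540, Fernley 1.8097.
Lower quotas: Pinehurst 4, Ashgrove 1, Fernley 1 (sum 6, leaving 1 seat).
Remainders in descending order: Fernley 0.8097, Pinehurst 0.1363, Ashgrove 0.0540.
Largest remainder: Fernley receives the extra seat.
Pinehurst receives 4.

4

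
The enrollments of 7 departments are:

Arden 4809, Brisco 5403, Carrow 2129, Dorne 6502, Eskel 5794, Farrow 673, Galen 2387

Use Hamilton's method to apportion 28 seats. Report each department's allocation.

The standard divisor is 27697/28 ≈ 989.179.
Standard quotas: Arden 4.8616, Brisco 5.4621, Carrow 2.1523, Dorne 6.5731, Eskel 5.8574, Farrow 0.6804, Galen 2.4131.
Lower quotas: Arden 4, Brisco 5, Carrow 2, Dorne 6, Eskel 5, Farrow 0, Galen 2 (sum 24, leaving 4 seats).
Remainders in descending order: Arden 0.8616, Eskel 0.8574, Farrow 0.6804, Dorne 0.5731, Brisco 0.4621, Galen 0.4131, Carrow 0.1523.
Largest remainders: Arden, Eskel, Farrow, Dorne receive the extra seats.

Arden=5, Brisco=5, Carrow=2, Dorne=7, Eskel=6, Farrow=1, Galen=2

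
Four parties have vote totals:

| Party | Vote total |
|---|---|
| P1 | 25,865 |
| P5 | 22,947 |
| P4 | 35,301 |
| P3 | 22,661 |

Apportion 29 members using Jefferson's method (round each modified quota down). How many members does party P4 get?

Standard divisor 106774/29 ≈ 3681.862; standard quotas: P1 7.025, P5 6.232, P4 9.588, P3 6.155.
Rounding down gives 7, 6, 9, 6 = 28 seats, so the divisor must be adjusted.
With modified divisor 3400: modified quotas P1 7.607, P5 6.749, P4 10.383, P3 6.665.
Rounding down: P1 7, P5 6, P4 10, P3 6 (total 29).
P4 receives 10.

10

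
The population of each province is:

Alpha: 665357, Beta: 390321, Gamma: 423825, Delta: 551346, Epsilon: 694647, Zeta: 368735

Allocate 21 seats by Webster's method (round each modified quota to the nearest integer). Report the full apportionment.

Standard divisor 3094231/21 ≈ 147344.333; standard quotas: Alpha 4.516, Beta 2.649, Gamma 2.876, Delta 3.742, Epsilon 4.714, Zeta 2.503.
Rounding to the nearest integer gives 5, 3, 3, 4, 5, 3 = 23 seats, so the divisor must be adjusted.
With modified divisor 151100: modified quotas Alpha 4.403, Beta 2.583, Gamma 2.805, Delta 3.649, Epsilon 4.597, Zeta 2.440.
Rounding to the nearest integer: Alpha 4, Beta 3, Gamma 3, Delta 4, Epsilon 5, Zeta 2 (total 21).

Alpha=4, Beta=3, Gamma=3, Delta=4, Epsilon=5, Zeta=2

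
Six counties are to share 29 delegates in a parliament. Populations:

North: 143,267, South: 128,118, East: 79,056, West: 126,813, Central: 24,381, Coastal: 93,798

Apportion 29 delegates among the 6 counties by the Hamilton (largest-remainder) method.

The standard divisor is 595433/29 ≈ 20532.172.
Standard quotas: North 6.9777, South 6.2399, East 3.8503, West 6.1763, Central 1.1875, Coastal 4.5683.
Lower quotas: North 6, South 6, East 3, West 6, Central 1, Coastal 4 (sum 26, leaving 3 seats).
Remainders in descending order: North 0.9777, East 0.8503, Coastal 0.5683, South 0.2399, Central 0.1875, West 0.1763.
The surplus seats go to North, East, Coastal.

North=7, South=6, East=4, West=6, Central=1, Coastal=5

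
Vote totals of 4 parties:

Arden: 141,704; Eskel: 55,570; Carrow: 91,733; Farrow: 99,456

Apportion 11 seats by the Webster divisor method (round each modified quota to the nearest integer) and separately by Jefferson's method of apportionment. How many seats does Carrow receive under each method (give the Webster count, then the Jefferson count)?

2 and 3

Webster: Arden 4, Eskel 2, Carrow 2, Farrow 3.
Jefferson: Arden 4, Eskel 1, Carrow 3, Farrow 3.
Carrow gets 2 under Webster and 3 under Jefferson.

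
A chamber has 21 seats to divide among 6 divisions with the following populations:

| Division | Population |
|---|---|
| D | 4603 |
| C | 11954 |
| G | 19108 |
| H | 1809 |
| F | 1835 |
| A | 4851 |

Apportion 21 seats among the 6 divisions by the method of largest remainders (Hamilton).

D 2, C 6, G 9, H 1, F 1, A 2

The standard divisor is 44160/21 ≈ 2102.857.
Standard quotas: D 2.1889, C 5.6846, G 9.0867, H 0.8603, F 0.8726, A 2.3069.
Lower quotas: D 2, C 5, G 9, H 0, F 0, A 2 (sum 18, leaving 3 seats).
Remainders in descending order: F 0.8726, H 0.8603, C 0.6846, A 0.3069, D 0.1889, G 0.0867.
Largest remainders: F, H, C receive the extra seats.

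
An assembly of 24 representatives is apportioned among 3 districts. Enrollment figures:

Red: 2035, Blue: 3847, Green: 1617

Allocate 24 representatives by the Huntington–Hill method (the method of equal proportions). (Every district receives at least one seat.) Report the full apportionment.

With divisor 311: modified quotas Red 6.543, Blue 12.370, Green 5.199.
Geometric-mean thresholds: Red √(6·7)=6.481, Blue √(12·13)=12.490, Green √(5·6)=5.477.
Each quota rounded against its threshold gives Red 7, Blue 12, Green 5 (total 24).

Red 7; Blue 12; Green 5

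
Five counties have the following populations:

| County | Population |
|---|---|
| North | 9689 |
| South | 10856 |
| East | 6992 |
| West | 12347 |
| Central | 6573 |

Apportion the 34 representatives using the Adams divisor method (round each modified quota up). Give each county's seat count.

Standard divisor 46457/34 ≈ 1366.382; standard quotas: North 7.091, South 7.945, East 5.117, West 9.036, Central 4.811.
Rounding up gives 8, 8, 6, 10, 5 = 37 seats, so the divisor must be adjusted.
With modified divisor 1500: modified quotas North 6.459, South 7.237, East 4.661, West 8.231, Central 4.382.
Rounding up: North 7, South 8, East 5, West 9, Central 5 (total 34).

North: 7, South: 8, East: 5, West: 9, Central: 5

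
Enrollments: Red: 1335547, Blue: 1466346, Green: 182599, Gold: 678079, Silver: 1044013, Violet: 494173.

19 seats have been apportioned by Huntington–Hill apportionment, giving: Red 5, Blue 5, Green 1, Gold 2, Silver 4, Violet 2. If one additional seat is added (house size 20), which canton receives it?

Priority for the next seat is population ÷ (√(s·(s+1))).
Priorities: Red 243836.406, Blue 267716.927, Green 129116.991, Gold 276824.593, Silver 233448.404, Violet 201745.282.
Highest priority: Gold.

Gold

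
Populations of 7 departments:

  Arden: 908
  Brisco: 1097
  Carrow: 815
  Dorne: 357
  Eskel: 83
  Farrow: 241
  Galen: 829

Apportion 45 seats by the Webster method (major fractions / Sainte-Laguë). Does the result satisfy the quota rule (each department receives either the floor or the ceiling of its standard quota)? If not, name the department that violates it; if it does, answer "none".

none

Standard quotas: Arden 9.436, Brisco 11.401, Carrow 8.470, Dorne 3.710, Eskel 0.863, Farrow 2.505, Galen 8.615.
Webster allocation: Arden 9, Brisco 11, Carrow 8, Dorne 4, Eskel 1, Farrow 3, Galen 9.
Every allocation lies between the lower and upper quota.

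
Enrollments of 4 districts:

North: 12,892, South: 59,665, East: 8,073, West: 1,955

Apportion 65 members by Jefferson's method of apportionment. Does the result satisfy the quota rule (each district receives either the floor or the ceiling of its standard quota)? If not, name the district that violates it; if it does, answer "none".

Standard quotas: North 10.147, South 46.960, East 6.354, West 1.539.
Jefferson allocation: North 10, South 48, East 6, West 1.
South has quota 46.960 (lower 46, upper 47) but receives 48 — outside the quota interval.

South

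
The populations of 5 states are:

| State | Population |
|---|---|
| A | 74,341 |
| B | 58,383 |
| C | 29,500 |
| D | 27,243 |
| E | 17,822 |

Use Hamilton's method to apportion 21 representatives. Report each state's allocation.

The standard divisor is 207289/21 ≈ 9870.905.
Standard quotas: A 7.5313, B 5.9147, C 2.9886, D 2.7599, E 1.8055.
Lower quotas: A 7, B 5, C 2, D 2, E 1 (sum 17, leaving 4 seats).
Remainders in descending order: C 0.9886, B 0.9147, E 0.8055, D 0.7599, A 0.5313.
Largest remainders: C, B, E, D receive the extra seats.

A: 7, B: 6, C: 3, D: 3, E: 2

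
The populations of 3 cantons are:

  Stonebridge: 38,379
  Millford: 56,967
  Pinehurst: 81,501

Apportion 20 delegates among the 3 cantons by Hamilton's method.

Total 176847; standard divisor 176847/20 ≈ 8842.35.
Standard quotas: Stonebridge 4.3404, Millford 6.4425, Pinehurst 9.2171.
Lower quotas: Stonebridge 4, Millford 6, Pinehurst 9 (sum 19, leaving 1 seat).
Remainders in descending order: Millford 0.4425, Stonebridge 0.3404, Pinehurst 0.2171.
The surplus seat goes to Millford.

Stonebridge 4, Millford 7, Pinehurst 9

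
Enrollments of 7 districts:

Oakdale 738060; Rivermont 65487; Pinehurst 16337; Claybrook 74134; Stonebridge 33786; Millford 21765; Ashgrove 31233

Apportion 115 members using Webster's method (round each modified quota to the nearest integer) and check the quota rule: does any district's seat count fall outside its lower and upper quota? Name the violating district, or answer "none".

Standard quotas: Oakdale 86.538, Rivermont 7.678, Pinehurst 1.916, Claybrook 8.692, Stonebridge 3.961, Millford 2.552, Ashgrove 3.662.
Webster allocation: Oakdale 85, Rivermont 8, Pinehurst 2, Claybrook 9, Stonebridge 4, Millford 3, Ashgrove 4.
Oakdale has quota 86.538 (lower 86, upper 87) but receives 85 — outside the quota interval.

Oakdale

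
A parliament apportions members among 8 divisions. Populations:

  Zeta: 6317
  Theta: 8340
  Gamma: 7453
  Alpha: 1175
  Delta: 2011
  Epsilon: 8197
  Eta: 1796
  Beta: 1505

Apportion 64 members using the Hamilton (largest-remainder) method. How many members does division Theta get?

The standard divisor is 36794/64 ≈ 574.906.
Standard quotas: Zeta 10.9879, Theta 14.5067, Gamma 12.9639, Alpha 2.0438, Delta 3.4980, Epsilon 14.2580, Eta 3.1240, Beta 2.6178.
Lower quotas: Zeta 10, Theta 14, Gamma 12, Alpha 2, Delta 3, Epsilon 14, Eta 3, Beta 2 (sum 60, leaving 4 seats).
Remainders in descending order: Zeta 0.9879, Gamma 0.9639, Beta 0.6178, Theta 0.5067, Delta 0.4980, Epsilon 0.2580, Eta 0.1240, Alpha 0.0438.
Largest remainders: Zeta, Gamma, Beta, Theta receive the extra seats.
Theta receives 15.

15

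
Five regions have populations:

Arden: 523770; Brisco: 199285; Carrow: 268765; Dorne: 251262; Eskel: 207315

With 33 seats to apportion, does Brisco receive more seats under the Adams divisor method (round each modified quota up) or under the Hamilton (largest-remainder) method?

Adams: Arden 11, Brisco 5, Carrow 6, Dorne 6, Eskel 5.
Hamilton: Arden 12, Brisco 4, Carrow 6, Dorne 6, Eskel 5.
Brisco gets 5 under Adams and 4 under Hamilton.

Adams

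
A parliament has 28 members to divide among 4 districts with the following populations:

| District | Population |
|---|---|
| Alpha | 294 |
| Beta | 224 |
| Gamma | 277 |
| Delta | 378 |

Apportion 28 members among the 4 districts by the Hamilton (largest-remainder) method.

Alpha 7, Beta 5, Gamma 7, Delta 9

The standard divisor is 1173/28 ≈ 41.893.
Standard quotas: Alpha 7.018, Beta 5.347, Gamma 6.612, Delta 9.023.
Lower quotas: Alpha 7, Beta 5, Gamma 6, Delta 9 (sum 27, leaving 1 seat).
Remainders in descending order: Gamma 0.612, Beta 0.347, Delta 0.023, Alpha 0.018.
The surplus seat goes to Gamma.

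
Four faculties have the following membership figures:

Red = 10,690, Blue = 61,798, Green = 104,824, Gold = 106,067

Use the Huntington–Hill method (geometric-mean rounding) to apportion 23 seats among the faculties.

Red 1, Blue 5, Green 8, Gold 9

With divisor 12427: modified quotas Red 0.860, Blue 4.973, Green 8.435, Gold 8.535.
Geometric-mean thresholds: Red (min 1), Blue √(4·5)=4.472, Green √(8·9)=8.485, Gold √(8·9)=8.485.
Each quota rounded against its threshold gives Red 1, Blue 5, Green 8, Gold 9 (total 23).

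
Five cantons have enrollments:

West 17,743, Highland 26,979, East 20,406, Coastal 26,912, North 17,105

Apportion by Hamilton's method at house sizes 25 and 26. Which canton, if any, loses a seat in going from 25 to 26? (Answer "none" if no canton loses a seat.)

At 25 seats: West 4, Highland 6, East 5, Coastal 6, North 4.
At 26 seats: West 4, Highland 7, East 5, Coastal 6, North 4.
No canton's allocation decreased.

none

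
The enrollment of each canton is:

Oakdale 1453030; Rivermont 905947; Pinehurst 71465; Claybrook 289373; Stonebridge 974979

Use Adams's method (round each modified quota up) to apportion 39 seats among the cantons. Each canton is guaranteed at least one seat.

Oakdale: 15; Rivermont: 10; Pinehurst: 1; Claybrook: 3; Stonebridge: 10

Standard divisor 3694794/39 ≈ 94738.308; standard quotas: Oakdale 15.337, Rivermont 9.563, Pinehurst 0.754, Claybrook 3.054, Stonebridge 10.291.
Rounding up gives 16, 10, 1, 4, 11 = 42 seats, so the divisor must be adjusted.
With modified divisor 99100: modified quotas Oakdale 14.662, Rivermont 9.142, Pinehurst 0.721, Claybrook 2.920, Stonebridge 9.838.
Rounding up: Oakdale 15, Rivermont 10, Pinehurst 1, Claybrook 3, Stonebridge 10 (total 39).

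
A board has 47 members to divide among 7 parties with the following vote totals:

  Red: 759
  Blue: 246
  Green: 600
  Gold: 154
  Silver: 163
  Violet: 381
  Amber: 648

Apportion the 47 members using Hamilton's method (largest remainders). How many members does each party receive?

Total 2951; standard divisor 2951/47 ≈ 62.787.
Standard quotas: Red 12.088, Blue 3.918, Green 9.556, Gold 2.453, Silver 2.596, Violet 6.068, Amber 10.321.
Lower quotas: Red 12, Blue 3, Green 9, Gold 2, Silver 2, Violet 6, Amber 10 (sum 44, leaving 3 seats).
Remainders in descending order: Blue 0.918, Silver 0.596, Green 0.556, Gold 0.453, Amber 0.321, Red 0.088, Violet 0.068.
The surplus seats go to Blue, Silver, Green.

Red 12; Blue 4; Green 10; Gold 2; Silver 3; Violet 6; Amber 10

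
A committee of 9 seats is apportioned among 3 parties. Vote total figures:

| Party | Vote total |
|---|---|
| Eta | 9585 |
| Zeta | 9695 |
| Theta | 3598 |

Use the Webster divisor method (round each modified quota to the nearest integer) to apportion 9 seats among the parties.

Eta 4; Zeta 4; Theta 1

Standard divisor 22878/9 ≈ 2542; standard quotas: Eta 3.771, Zeta 3.814, Theta 1.415.
Rounding to the nearest integer gives Eta 4, Zeta 4, Theta 1 — total 9, matching the house size, so no adjustment is needed.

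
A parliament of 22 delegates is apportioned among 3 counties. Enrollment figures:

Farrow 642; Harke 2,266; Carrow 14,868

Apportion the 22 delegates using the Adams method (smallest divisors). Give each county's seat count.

Farrow 1, Harke 3, Carrow 18

Standard divisor 17776/22 ≈ 808; standard quotas: Farrow 0.795, Harke 2.804, Carrow 18.401.
Rounding up gives 1, 3, 19 = 23 seats, so the divisor must be adjusted.
With modified divisor 850: modified quotas Farrow 0.755, Harke 2.666, Carrow 17.492.
Rounding up: Farrow 1, Harke 3, Carrow 18 (total 22).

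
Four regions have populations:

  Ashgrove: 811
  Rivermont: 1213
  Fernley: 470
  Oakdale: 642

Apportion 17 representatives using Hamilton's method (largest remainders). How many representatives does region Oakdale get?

Standard divisor: 3136 ÷ 17 ≈ 184.471.
Standard quotas: Ashgrove 4.396, Rivermont 6.576, Fernley 2.548, Oakdale 3.480.
Lower quotas: Ashgrove 4, Rivermont 6, Fernley 2, Oakdale 3 (sum 15, leaving 2 seats).
Remainders in descending order: Rivermont 0.576, Fernley 0.548, Oakdale 0.480, Ashgrove 0.396.
Largest remainders: Rivermont, Fernley receive the extra seats.
Oakdale receives 3.

3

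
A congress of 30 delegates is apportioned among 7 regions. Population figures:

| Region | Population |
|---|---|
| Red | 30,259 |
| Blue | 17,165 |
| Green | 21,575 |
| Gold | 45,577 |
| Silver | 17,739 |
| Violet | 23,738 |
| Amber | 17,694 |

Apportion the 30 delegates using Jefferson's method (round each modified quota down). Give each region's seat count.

Red: 5, Blue: 3, Green: 4, Gold: 8, Silver: 3, Violet: 4, Amber: 3

Standard divisor 173747/30 ≈ 5791.567; standard quotas: Red 5.225, Blue 2.964, Green 3.725, Gold 7.870, Silver 3.063, Violet 4.099, Amber 3.055.
Rounding down gives 5, 2, 3, 7, 3, 4, 3 = 27 seats, so the divisor must be adjusted.
With modified divisor 5200: modified quotas Red 5.819, Blue 3.301, Green 4.149, Gold 8.765, Silver 3.411, Violet 4.565, Amber 3.403.
Rounding down: Red 5, Blue 3, Green 4, Gold 8, Silver 3, Violet 4, Amber 3 (total 30).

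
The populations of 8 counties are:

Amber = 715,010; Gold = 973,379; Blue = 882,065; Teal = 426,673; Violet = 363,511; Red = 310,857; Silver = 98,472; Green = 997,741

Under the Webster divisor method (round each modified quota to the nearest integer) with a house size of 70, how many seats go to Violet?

5

Standard divisor 4767708/70 ≈ 68110.114; standard quotas: Amber 10.498, Gold 14.291, Blue 12.951, Teal 6.264, Violet 5.337, Red 4.564, Silver 1.446, Green 14.649.
Rounding to the nearest integer gives 10, 14, 13, 6, 5, 5, 1, 15 = 69 seats, so the divisor must be adjusted.
With modified divisor 67600: modified quotas Amber 10.577, Gold 14.399, Blue 13.048, Teal 6.312, Violet 5.377, Red 4.598, Silver 1.457, Green 14.759.
Rounding to the nearest integer: Amber 11, Gold 14, Blue 13, Teal 6, Violet 5, Red 5, Silver 1, Green 15 (total 70).
Violet receives 5.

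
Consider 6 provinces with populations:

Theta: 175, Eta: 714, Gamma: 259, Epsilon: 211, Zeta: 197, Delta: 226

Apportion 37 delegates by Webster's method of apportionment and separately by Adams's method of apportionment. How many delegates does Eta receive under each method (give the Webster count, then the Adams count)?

15 and 14

Webster: Theta 4, Eta 15, Gamma 5, Epsilon 4, Zeta 4, Delta 5.
Adams: Theta 4, Eta 14, Gamma 5, Epsilon 5, Zeta 4, Delta 5.
Eta gets 15 under Webster and 14 under Adams.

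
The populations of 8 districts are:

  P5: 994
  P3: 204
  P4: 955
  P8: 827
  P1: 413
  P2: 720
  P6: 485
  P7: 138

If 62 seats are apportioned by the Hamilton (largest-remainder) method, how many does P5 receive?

The standard divisor is 4736/62 ≈ 76.387.
Standard quotas: P5 13.013, P3 2.671, P4 12.502, P8 10.826, P1 5.407, P2 9.426, P6 6.349, P7 1.807.
Lower quotas: P5 13, P3 2, P4 12, P8 10, P1 5, P2 9, P6 6, P7 1 (sum 58, leaving 4 seats).
Remainders in descending order: P8 0.826, P7 0.807, P3 0.671, P4 0.502, P2 0.426, P1 0.407, P6 0.349, P5 0.013.
The surplus seats go to P8, P7, P3, P4.
P5 receives 13.

13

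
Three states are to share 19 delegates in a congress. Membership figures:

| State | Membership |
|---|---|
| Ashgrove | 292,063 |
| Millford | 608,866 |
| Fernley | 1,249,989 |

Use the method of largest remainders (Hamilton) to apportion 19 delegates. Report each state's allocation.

Ashgrove 3, Millford 5, Fernley 11

Standard divisor: 2150918 ÷ 19 ≈ 113206.211.
Standard quotas: Ashgrove 2.5799, Millford 5.3784, Fernley 11.0417.
Lower quotas: Ashgrove 2, Millford 5, Fernley 11 (sum 18, leaving 1 seat).
Remainders in descending order: Ashgrove 0.5799, Millford 0.3784, Fernley 0.0417.
Largest remainder: Ashgrove receives the extra seat.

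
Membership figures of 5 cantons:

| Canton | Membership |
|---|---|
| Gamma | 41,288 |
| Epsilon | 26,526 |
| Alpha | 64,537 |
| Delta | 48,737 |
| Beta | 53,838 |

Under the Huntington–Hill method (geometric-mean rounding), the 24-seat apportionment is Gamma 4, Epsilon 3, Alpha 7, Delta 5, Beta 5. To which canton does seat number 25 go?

Beta

Priority for the next seat is population ÷ (√(s·(s+1))).
Priorities: Gamma 9232.277, Epsilon 7657.397, Alpha 8624.119, Delta 8898.118, Beta 9829.429.
Highest priority: Beta.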